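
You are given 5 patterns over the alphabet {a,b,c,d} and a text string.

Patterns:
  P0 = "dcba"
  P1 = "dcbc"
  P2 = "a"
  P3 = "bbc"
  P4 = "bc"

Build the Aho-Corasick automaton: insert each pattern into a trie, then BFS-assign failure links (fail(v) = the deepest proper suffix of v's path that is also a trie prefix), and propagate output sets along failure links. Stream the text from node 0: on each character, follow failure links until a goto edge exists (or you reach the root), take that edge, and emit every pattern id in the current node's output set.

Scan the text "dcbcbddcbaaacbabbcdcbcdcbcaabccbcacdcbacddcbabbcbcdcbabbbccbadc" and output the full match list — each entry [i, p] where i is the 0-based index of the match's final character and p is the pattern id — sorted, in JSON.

Build:
Trie (insert patterns):
  n0 'ε': a→6 b→7 d→1
  n1 'd': c→2
  n2 'dc': b→3
  n3 'dcb': a→4 c→5
  n4 'dcba': ·  [P0 ends]
  n5 'dcbc': ·  [P1 ends]
  n6 'a': ·  [P2 ends]
  n7 'b': b→8 c→10
  n8 'bb': c→9
  n9 'bbc': ·  [P3 ends]
  n10 'bc': ·  [P4 ends]

Failure links (BFS by depth):
  n1('d'): parent n0 fail=0; on 'd' 0 → fail=0;  out ∅∪∅=∅
  n6('a'): parent n0 fail=0; on 'a' 0 → fail=0;  out {2}∪∅={2}
  n7('b'): parent n0 fail=0; on 'b' 0 → fail=0;  out ∅∪∅=∅
  n2('dc'): parent n1 fail=0; on 'c' 0 → fail=0;  out ∅∪∅=∅
  n8('bb'): parent n7 fail=0; on 'b' 0 → fail=7;  out ∅∪∅=∅
  n10('bc'): parent n7 fail=0; on 'c' 0 → fail=0;  out {4}∪∅={4}
  n3('dcb'): parent n2 fail=0; on 'b' 0 → fail=7;  out ∅∪∅=∅
  n9('bbc'): parent n8 fail=7; on 'c' 7 → fail=10;  out {3}∪{4}={3,4}
  n4('dcba'): parent n3 fail=7; on 'a' 7→0 → fail=6;  out {0}∪{2}={0,2}
  n5('dcbc'): parent n3 fail=7; on 'c' 7 → fail=10;  out {1}∪{4}={1,4}

Text stream:
[0] read 'd'  n0⇒n1
[1] read 'c'  n1⇒n2
[2] read 'b'  n2⇒n3
[3] read 'c'  n3⇒n5  → match P1@[0:3],P4@[2:3]
[4] read 'b'  n5⇒n7 ·f
[5] read 'd'  n7⇒n1 ·f
[6] read 'd'  n1⇒n1 ·f
[7] read 'c'  n1⇒n2
[8] read 'b'  n2⇒n3
[9] read 'a'  n3⇒n4  → match P0@[6:9],P2@[9:9]
[10] read 'a'  n4⇒n6 ·f  → match P2@[10:10]
[11] read 'a'  n6⇒n6 ·f  → match P2@[11:11]
[12] read 'c'  n6⇒n0 ·f
[13] read 'b'  n0⇒n7
[14] read 'a'  n7⇒n6 ·f  → match P2@[14:14]
[15] read 'b'  n6⇒n7 ·f
[16] read 'b'  n7⇒n8
[17] read 'c'  n8⇒n9  → match P3@[15:17],P4@[16:17]
[18] read 'd'  n9⇒n1 ·f
[19] read 'c'  n1⇒n2
[20] read 'b'  n2⇒n3
[21] read 'c'  n3⇒n5  → match P1@[18:21],P4@[20:21]
[22] read 'd'  n5⇒n1 ·f
[23] read 'c'  n1⇒n2
[24] read 'b'  n2⇒n3
[25] read 'c'  n3⇒n5  → match P1@[22:25],P4@[24:25]
[26] read 'a'  n5⇒n6 ·f  → match P2@[26:26]
[27] read 'a'  n6⇒n6 ·f  → match P2@[27:27]
[28] read 'b'  n6⇒n7 ·f
[29] read 'c'  n7⇒n10  → match P4@[28:29]
[30] read 'c'  n10⇒n0 ·f
[31] read 'b'  n0⇒n7
[32] read 'c'  n7⇒n10  → match P4@[31:32]
[33] read 'a'  n10⇒n6 ·f  → match P2@[33:33]
[34] read 'c'  n6⇒n0 ·f
[35] read 'd'  n0⇒n1
[36] read 'c'  n1⇒n2
[37] read 'b'  n2⇒n3
[38] read 'a'  n3⇒n4  → match P0@[35:38],P2@[38:38]
[39] read 'c'  n4⇒n0 ·f
[40] read 'd'  n0⇒n1
[41] read 'd'  n1⇒n1 ·f
[42] read 'c'  n1⇒n2
[43] read 'b'  n2⇒n3
[44] read 'a'  n3⇒n4  → match P0@[41:44],P2@[44:44]
[45] read 'b'  n4⇒n7 ·f
[46] read 'b'  n7⇒n8
[47] read 'c'  n8⇒n9  → match P3@[45:47],P4@[46:47]
[48] read 'b'  n9⇒n7 ·f
[49] read 'c'  n7⇒n10  → match P4@[48:49]
[50] read 'd'  n10⇒n1 ·f
[51] read 'c'  n1⇒n2
[52] read 'b'  n2⇒n3
[53] read 'a'  n3⇒n4  → match P0@[50:53],P2@[53:53]
[54] read 'b'  n4⇒n7 ·f
[55] read 'b'  n7⇒n8
[56] read 'b'  n8⇒n8 ·f
[57] read 'c'  n8⇒n9  → match P3@[55:57],P4@[56:57]
[58] read 'c'  n9⇒n0 ·f
[59] read 'b'  n0⇒n7
[60] read 'a'  n7⇒n6 ·f  → match P2@[60:60]
[61] read 'd'  n6⇒n1 ·f
[62] read 'c'  n1⇒n2

Result: [[3,1],[3,4],[9,0],[9,2],[10,2],[11,2],[14,2],[17,3],[17,4],[21,1],[21,4],[25,1],[25,4],[26,2],[27,2],[29,4],[32,4],[33,2],[38,0],[38,2],[44,0],[44,2],[47,3],[47,4],[49,4],[53,0],[53,2],[57,3],[57,4],[60,2]]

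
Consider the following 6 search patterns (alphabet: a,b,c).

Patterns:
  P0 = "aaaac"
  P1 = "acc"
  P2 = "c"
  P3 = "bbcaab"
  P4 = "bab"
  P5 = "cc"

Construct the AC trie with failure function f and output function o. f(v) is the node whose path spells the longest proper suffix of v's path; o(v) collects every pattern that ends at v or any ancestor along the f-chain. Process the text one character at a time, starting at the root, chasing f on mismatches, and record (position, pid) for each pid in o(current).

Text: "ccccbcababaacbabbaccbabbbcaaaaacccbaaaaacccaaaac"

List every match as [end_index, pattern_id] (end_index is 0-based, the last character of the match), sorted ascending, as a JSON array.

Build automaton:
Trie (insert patterns):
  n0 'ε': a→1 b→9 c→8
  n1 'a': a→2 c→6
  n2 'aa': a→3
  n3 'aaa': a→4
  n4 'aaaa': c→5
  n5 'aaaac': ·  ←P0
  n6 'ac': c→7
  n7 'acc': ·  ←P1
  n8 'c': c→17  ←P2
  n9 'b': a→15 b→10
  n10 'bb': c→11
  n11 'bbc': a→12
  n12 'bbca': a→13
  n13 'bbcaa': b→14
  n14 'bbcaab': ·  ←P3
  n15 'ba': b→16
  n16 'bab': ·  ←P4
  n17 'cc': ·  ←P5

Failure links (BFS by depth):
  fail(1) 'a': from fail(0)=0 chase 'a': 0 ⇒ 0;  out=∅∪out(0)=∅
  fail(8) 'c': from fail(0)=0 chase 'c': 0 ⇒ 0;  out={2}∪out(0)={2}
  fail(9) 'b': from fail(0)=0 chase 'b': 0 ⇒ 0;  out=∅∪out(0)=∅
  fail(2) 'aa': from fail(1)=0 chase 'a': 0 ⇒ 1;  out=∅∪out(1)=∅
  fail(6) 'ac': from fail(1)=0 chase 'c': 0 ⇒ 8;  out=∅∪out(8)={2}
  fail(10) 'bb': from fail(9)=0 chase 'b': 0 ⇒ 9;  out=∅∪out(9)=∅
  fail(15) 'ba': from fail(9)=0 chase 'a': 0 ⇒ 1;  out=∅∪out(1)=∅
  fail(17) 'cc': from fail(8)=0 chase 'c': 0 ⇒ 8;  out={5}∪out(8)={2,5}
  fail(3) 'aaa': from fail(2)=1 chase 'a': 1 ⇒ 2;  out=∅∪out(2)=∅
  fail(7) 'acc': from fail(6)=8 chase 'c': 8 ⇒ 17;  out={1}∪out(17)={1,2,5}
  fail(11) 'bbc': from fail(10)=9 chase 'c': 9→0 ⇒ 8;  out=∅∪out(8)={2}
  fail(16) 'bab': from fail(15)=1 chase 'b': 1→0 ⇒ 9;  out={4}∪out(9)={4}
  fail(4) 'aaaa': from fail(3)=2 chase 'a': 2 ⇒ 3;  out=∅∪out(3)=∅
  fail(12) 'bbca': from fail(11)=8 chase 'a': 8→0 ⇒ 1;  out=∅∪out(1)=∅
  fail(5) 'aaaac': from fail(4)=3 chase 'c': 3→2→1 ⇒ 6;  out={0}∪out(6)={0,2}
  fail(13) 'bbcaa': from fail(12)=1 chase 'a': 1 ⇒ 2;  out=∅∪out(2)=∅
  fail(14) 'bbcaab': from fail(13)=2 chase 'b': 2→1→0 ⇒ 9;  out={3}∪out(9)={3}

Scan:
[0] read 'c'  n0⇒n8  ** P2@[0:0]
[1] read 'c'  n8⇒n17  ** P2@[1:1],P5@[0:1]
[2] read 'c'  n17⇒n17 (fail-walked)  ** P2@[2:2],P5@[1:2]
[3] read 'c'  n17⇒n17 (fail-walked)  ** P2@[3:3],P5@[2:3]
[4] read 'b'  n17⇒n9 (fail-walked)
[5] read 'c'  n9⇒n8 (fail-walked)  ** P2@[5:5]
[6] read 'a'  n8⇒n1 (fail-walked)
[7] read 'b'  n1⇒n9 (fail-walked)
[8] read 'a'  n9⇒n15
[9] read 'b'  n15⇒n16  ** P4@[7:9]
[10] read 'a'  n16⇒n15 (fail-walked)
[11] read 'a'  n15⇒n2 (fail-walked)
[12] read 'c'  n2⇒n6 (fail-walked)  ** P2@[12:12]
[13] read 'b'  n6⇒n9 (fail-walked)
[14] read 'a'  n9⇒n15
[15] read 'b'  n15⇒n16  ** P4@[13:15]
[16] read 'b'  n16⇒n10 (fail-walked)
[17] read 'a'  n10⇒n15 (fail-walked)
[18] read 'c'  n15⇒n6 (fail-walked)  ** P2@[18:18]
[19] read 'c'  n6⇒n7  ** P1@[17:19],P2@[19:19],P5@[18:19]
[20] read 'b'  n7⇒n9 (fail-walked)
[21] read 'a'  n9⇒n15
[22] read 'b'  n15⇒n16  ** P4@[20:22]
[23] read 'b'  n16⇒n10 (fail-walked)
[24] read 'b'  n10⇒n10 (fail-walked)
[25] read 'c'  n10⇒n11  ** P2@[25:25]
[26] read 'a'  n11⇒n12
[27] read 'a'  n12⇒n13
[28] read 'a'  n13⇒n3 (fail-walked)
[29] read 'a'  n3⇒n4
[30] read 'a'  n4⇒n4 (fail-walked)
[31] read 'c'  n4⇒n5  ** P0@[27:31],P2@[31:31]
[32] read 'c'  n5⇒n7 (fail-walked)  ** P1@[30:32],P2@[32:32],P5@[31:32]
[33] read 'c'  n7⇒n17 (fail-walked)  ** P2@[33:33],P5@[32:33]
[34] read 'b'  n17⇒n9 (fail-walked)
[35] read 'a'  n9⇒n15
[36] read 'a'  n15⇒n2 (fail-walked)
[37] read 'a'  n2⇒n3
[38] read 'a'  n3⇒n4
[39] read 'a'  n4⇒n4 (fail-walked)
[40] read 'c'  n4⇒n5  ** P0@[36:40],P2@[40:40]
[41] read 'c'  n5⇒n7 (fail-walked)  ** P1@[39:41],P2@[41:41],P5@[40:41]
[42] read 'c'  n7⇒n17 (fail-walked)  ** P2@[42:42],P5@[41:42]
[43] read 'a'  n17⇒n1 (fail-walked)
[44] read 'a'  n1⇒n2
[45] read 'a'  n2⇒n3
[46] read 'a'  n3⇒n4
[47] read 'c'  n4⇒n5  ** P0@[43:47],P2@[47:47]

Result: [[0,2],[1,2],[1,5],[2,2],[2,5],[3,2],[3,5],[5,2],[9,4],[12,2],[15,4],[18,2],[19,1],[19,2],[19,5],[22,4],[25,2],[31,0],[31,2],[32,1],[32,2],[32,5],[33,2],[33,5],[40,0],[40,2],[41,1],[41,2],[41,5],[42,2],[42,5],[47,0],[47,2]]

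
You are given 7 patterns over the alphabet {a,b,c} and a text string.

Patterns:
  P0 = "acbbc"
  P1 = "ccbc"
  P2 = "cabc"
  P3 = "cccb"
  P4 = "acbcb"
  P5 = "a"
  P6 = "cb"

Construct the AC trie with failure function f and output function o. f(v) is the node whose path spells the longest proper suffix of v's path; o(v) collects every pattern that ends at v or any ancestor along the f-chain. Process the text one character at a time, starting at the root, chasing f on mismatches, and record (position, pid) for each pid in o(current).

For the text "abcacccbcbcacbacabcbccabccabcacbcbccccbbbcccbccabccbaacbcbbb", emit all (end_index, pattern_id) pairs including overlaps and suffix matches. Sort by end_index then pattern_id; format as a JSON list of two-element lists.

Construct AC machine:
Trie (insert patterns):
  n0 'ε': a→1 c→6
  n1 'a': c→2  [P5 ends]
  n2 'ac': b→3
  n3 'acb': b→4 c→15
  n4 'acbb': c→5
  n5 'acbbc': ·  [P0 ends]
  n6 'c': a→10 b→17 c→7
  n7 'cc': b→8 c→13
  n8 'ccb': c→9
  n9 'ccbc': ·  [P1 ends]
  n10 'ca': b→11
  n11 'cab': c→12
  n12 'cabc': ·  [P2 ends]
  n13 'ccc': b→14
  n14 'cccb': ·  [P3 ends]
  n15 'acbc': b→16
  n16 'acbcb': ·  [P4 ends]
  n17 'cb': ·  [P6 ends]

BFS fail/out derivation:
  n1('a'): parent n0 fail=0; on 'a' 0 → fail=0;  out {5}∪∅={5}
  n6('c'): parent n0 fail=0; on 'c' 0 → fail=0;  out ∅∪∅=∅
  n2('ac'): parent n1 fail=0; on 'c' 0 → fail=6;  out ∅∪∅=∅
  n7('cc'): parent n6 fail=0; on 'c' 0 → fail=6;  out ∅∪∅=∅
  n10('ca'): parent n6 fail=0; on 'a' 0 → fail=1;  out ∅∪{5}={5}
  n17('cb'): parent n6 fail=0; on 'b' 0 → fail=0;  out {6}∪∅={6}
  n3('acb'): parent n2 fail=6; on 'b' 6 → fail=17;  out ∅∪{6}={6}
  n8('ccb'): parent n7 fail=6; on 'b' 6 → fail=17;  out ∅∪{6}={6}
  n11('cab'): parent n10 fail=1; on 'b' 1→0 → fail=0;  out ∅∪∅=∅
  n13('ccc'): parent n7 fail=6; on 'c' 6 → fail=7;  out ∅∪∅=∅
  n4('acbb'): parent n3 fail=17; on 'b' 17→0 → fail=0;  out ∅∪∅=∅
  n9('ccbc'): parent n8 fail=17; on 'c' 17→0 → fail=6;  out {1}∪∅={1}
  n12('cabc'): parent n11 fail=0; on 'c' 0 → fail=6;  out {2}∪∅={2}
  n14('cccb'): parent n13 fail=7; on 'b' 7 → fail=8;  out {3}∪{6}={3,6}
  n15('acbc'): parent n3 fail=17; on 'c' 17→0 → fail=6;  out ∅∪∅=∅
  n5('acbbc'): parent n4 fail=0; on 'c' 0 → fail=6;  out {0}∪∅={0}
  n16('acbcb'): parent n15 fail=6; on 'b' 6 → fail=17;  out {4}∪{6}={4,6}

Run:
[0] read 'a'  n0⇒n1  emit P5@[0:0]
[1] read 'b'  n1⇒n0 ·f
[2] read 'c'  n0⇒n6
[3] read 'a'  n6⇒n10  emit P5@[3:3]
[4] read 'c'  n10⇒n2 ·f
[5] read 'c'  n2⇒n7 ·f
[6] read 'c'  n7⇒n13
[7] read 'b'  n13⇒n14  emit P3@[4:7],P6@[6:7]
[8] read 'c'  n14⇒n9 ·f  emit P1@[5:8]
[9] read 'b'  n9⇒n17 ·f  emit P6@[8:9]
[10] read 'c'  n17⇒n6 ·f
[11] read 'a'  n6⇒n10  emit P5@[11:11]
[12] read 'c'  n10⇒n2 ·f
[13] read 'b'  n2⇒n3  emit P6@[12:13]
[14] read 'a'  n3⇒n1 ·f  emit P5@[14:14]
[15] read 'c'  n1⇒n2
[16] read 'a'  n2⇒n10 ·f  emit P5@[16:16]
[17] read 'b'  n10⇒n11
[18] read 'c'  n11⇒n12  emit P2@[15:18]
[19] read 'b'  n12⇒n17 ·f  emit P6@[18:19]
[20] read 'c'  n17⇒n6 ·f
[21] read 'c'  n6⇒n7
[22] read 'a'  n7⇒n10 ·f  emit P5@[22:22]
[23] read 'b'  n10⇒n11
[24] read 'c'  n11⇒n12  emit P2@[21:24]
[25] read 'c'  n12⇒n7 ·f
[26] read 'a'  n7⇒n10 ·f  emit P5@[26:26]
[27] read 'b'  n10⇒n11
[28] read 'c'  n11⇒n12  emit P2@[25:28]
[29] read 'a'  n12⇒n10 ·f  emit P5@[29:29]
[30] read 'c'  n10⇒n2 ·f
[31] read 'b'  n2⇒n3  emit P6@[30:31]
[32] read 'c'  n3⇒n15
[33] read 'b'  n15⇒n16  emit P4@[29:33],P6@[32:33]
[34] read 'c'  n16⇒n6 ·f
[35] read 'c'  n6⇒n7
[36] read 'c'  n7⇒n13
[37] read 'c'  n13⇒n13 ·f
[38] read 'b'  n13⇒n14  emit P3@[35:38],P6@[37:38]
[39] read 'b'  n14⇒n0 ·f
[40] read 'b'  n0⇒n0
[41] read 'c'  n0⇒n6
[42] read 'c'  n6⇒n7
[43] read 'c'  n7⇒n13
[44] read 'b'  n13⇒n14  emit P3@[41:44],P6@[43:44]
[45] read 'c'  n14⇒n9 ·f  emit P1@[42:45]
[46] read 'c'  n9⇒n7 ·f
[47] read 'a'  n7⇒n10 ·f  emit P5@[47:47]
[48] read 'b'  n10⇒n11
[49] read 'c'  n11⇒n12  emit P2@[46:49]
[50] read 'c'  n12⇒n7 ·f
[51] read 'b'  n7⇒n8  emit P6@[50:51]
[52] read 'a'  n8⇒n1 ·f  emit P5@[52:52]
[53] read 'a'  n1⇒n1 ·f  emit P5@[53:53]
[54] read 'c'  n1⇒n2
[55] read 'b'  n2⇒n3  emit P6@[54:55]
[56] read 'c'  n3⇒n15
[57] read 'b'  n15⇒n16  emit P4@[53:57],P6@[56:57]
[58] read 'b'  n16⇒n0 ·f
[59] read 'b'  n0⇒n0

All matches (sorted): [[0,5],[3,5],[7,3],[7,6],[8,1],[9,6],[11,5],[13,6],[14,5],[16,5],[18,2],[19,6],[22,5],[24,2],[26,5],[28,2],[29,5],[31,6],[33,4],[33,6],[38,3],[38,6],[44,3],[44,6],[45,1],[47,5],[49,2],[51,6],[52,5],[53,5],[55,6],[57,4],[57,6]]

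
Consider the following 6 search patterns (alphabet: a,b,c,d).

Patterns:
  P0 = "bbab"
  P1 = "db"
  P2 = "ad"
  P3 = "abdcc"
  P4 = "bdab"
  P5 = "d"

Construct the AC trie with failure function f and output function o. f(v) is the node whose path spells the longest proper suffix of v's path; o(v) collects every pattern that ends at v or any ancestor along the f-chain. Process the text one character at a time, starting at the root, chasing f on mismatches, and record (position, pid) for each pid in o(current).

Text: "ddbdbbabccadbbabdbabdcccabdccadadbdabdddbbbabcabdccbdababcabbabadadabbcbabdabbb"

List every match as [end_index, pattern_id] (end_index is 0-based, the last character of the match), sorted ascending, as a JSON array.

Construct AC machine:
Trie (insert patterns):
  0='ε' goto a→7 b→1 d→5
  1='b' goto b→2 d→13
  2='bb' goto a→3
  3='bba' goto b→4
  4='bbab' goto ·  [P0 ends]
  5='d' goto b→6  [P5 ends]
  6='db' goto ·  [P1 ends]
  7='a' goto b→9 d→8
  8='ad' goto ·  [P2 ends]
  9='ab' goto d→10
  10='abd' goto c→11
  11='abdc' goto c→12
  12='abdcc' goto ·  [P3 ends]
  13='bd' goto a→14
  14='bda' goto b→15
  15='bdab' goto ·  [P4 ends]

Failure links (BFS by depth):
  fail(1) 'b': from fail(0)=0 chase 'b': 0 ⇒ 0;  out=∅∪out(0)=∅
  fail(5) 'd': from fail(0)=0 chase 'd': 0 ⇒ 0;  out={5}∪out(0)={5}
  fail(7) 'a': from fail(0)=0 chase 'a': 0 ⇒ 0;  out=∅∪out(0)=∅
  fail(2) 'bb': from fail(1)=0 chase 'b': 0 ⇒ 1;  out=∅∪out(1)=∅
  fail(6) 'db': from fail(5)=0 chase 'b': 0 ⇒ 1;  out={1}∪out(1)={1}
  fail(8) 'ad': from fail(7)=0 chase 'd': 0 ⇒ 5;  out={2}∪out(5)={2,5}
  fail(9) 'ab': from fail(7)=0 chase 'b': 0 ⇒ 1;  out=∅∪out(1)=∅
  fail(13) 'bd': from fail(1)=0 chase 'd': 0 ⇒ 5;  out=∅∪out(5)={5}
  fail(3) 'bba': from fail(2)=1 chase 'a': 1→0 ⇒ 7;  out=∅∪out(7)=∅
  fail(10) 'abd': from fail(9)=1 chase 'd': 1 ⇒ 13;  out=∅∪out(13)={5}
  fail(14) 'bda': from fail(13)=5 chase 'a': 5→0 ⇒ 7;  out=∅∪out(7)=∅
  fail(4) 'bbab': from fail(3)=7 chase 'b': 7 ⇒ 9;  out={0}∪out(9)={0}
  fail(11) 'abdc': from fail(10)=13 chase 'c': 13→5→0 ⇒ 0;  out=∅∪out(0)=∅
  fail(15) 'bdab': from fail(14)=7 chase 'b': 7 ⇒ 9;  out={4}∪out(9)={4}
  fail(12) 'abdcc': from fail(11)=0 chase 'c': 0 ⇒ 0;  out={3}∪out(0)={3}

Scan:
pos 0 'd': at 5  emit P5@[0:0]
pos 1 'd': at 5 (via fail)  emit P5@[1:1]
pos 2 'b': at 6  emit P1@[1:2]
pos 3 'd': at 13 (via fail)  emit P5@[3:3]
pos 4 'b': at 6 (via fail)  emit P1@[3:4]
pos 5 'b': at 2 (via fail)
pos 6 'a': at 3
pos 7 'b': at 4  emit P0@[4:7]
pos 8 'c': at 0 (via fail)
pos 9 'c': at 0
pos 10 'a': at 7
pos 11 'd': at 8  emit P2@[10:11],P5@[11:11]
pos 12 'b': at 6 (via fail)  emit P1@[11:12]
pos 13 'b': at 2 (via fail)
pos 14 'a': at 3
pos 15 'b': at 4  emit P0@[12:15]
pos 16 'd': at 10 (via fail)  emit P5@[16:16]
pos 17 'b': at 6 (via fail)  emit P1@[16:17]
pos 18 'a': at 7 (via fail)
pos 19 'b': at 9
pos 20 'd': at 10  emit P5@[20:20]
pos 21 'c': at 11
pos 22 'c': at 12  emit P3@[18:22]
pos 23 'c': at 0 (via fail)
pos 24 'a': at 7
pos 25 'b': at 9
pos 26 'd': at 10  emit P5@[26:26]
pos 27 'c': at 11
pos 28 'c': at 12  emit P3@[24:28]
pos 29 'a': at 7 (via fail)
pos 30 'd': at 8  emit P2@[29:30],P5@[30:30]
pos 31 'a': at 7 (via fail)
pos 32 'd': at 8  emit P2@[31:32],P5@[32:32]
pos 33 'b': at 6 (via fail)  emit P1@[32:33]
pos 34 'd': at 13 (via fail)  emit P5@[34:34]
pos 35 'a': at 14
pos 36 'b': at 15  emit P4@[33:36]
pos 37 'd': at 10 (via fail)  emit P5@[37:37]
pos 38 'd': at 5 (via fail)  emit P5@[38:38]
pos 39 'd': at 5 (via fail)  emit P5@[39:39]
pos 40 'b': at 6  emit P1@[39:40]
pos 41 'b': at 2 (via fail)
pos 42 'b': at 2 (via fail)
pos 43 'a': at 3
pos 44 'b': at 4  emit P0@[41:44]
pos 45 'c': at 0 (via fail)
pos 46 'a': at 7
pos 47 'b': at 9
pos 48 'd': at 10  emit P5@[48:48]
pos 49 'c': at 11
pos 50 'c': at 12  emit P3@[46:50]
pos 51 'b': at 1 (via fail)
pos 52 'd': at 13  emit P5@[52:52]
pos 53 'a': at 14
pos 54 'b': at 15  emit P4@[51:54]
pos 55 'a': at 7 (via fail)
pos 56 'b': at 9
pos 57 'c': at 0 (via fail)
pos 58 'a': at 7
pos 59 'b': at 9
pos 60 'b': at 2 (via fail)
pos 61 'a': at 3
pos 62 'b': at 4  emit P0@[59:62]
pos 63 'a': at 7 (via fail)
pos 64 'd': at 8  emit P2@[63:64],P5@[64:64]
pos 65 'a': at 7 (via fail)
pos 66 'd': at 8  emit P2@[65:66],P5@[66:66]
pos 67 'a': at 7 (via fail)
pos 68 'b': at 9
pos 69 'b': at 2 (via fail)
pos 70 'c': at 0 (via fail)
pos 71 'b': at 1
pos 72 'a': at 7 (via fail)
pos 73 'b': at 9
pos 74 'd': at 10  emit P5@[74:74]
pos 75 'a': at 14 (via fail)
pos 76 'b': at 15  emit P4@[73:76]
pos 77 'b': at 2 (via fail)
pos 78 'b': at 2 (via fail)

Result: [[0,5],[1,5],[2,1],[3,5],[4,1],[7,0],[11,2],[11,5],[12,1],[15,0],[16,5],[17,1],[20,5],[22,3],[26,5],[28,3],[30,2],[30,5],[32,2],[32,5],[33,1],[34,5],[36,4],[37,5],[38,5],[39,5],[40,1],[44,0],[48,5],[50,3],[52,5],[54,4],[62,0],[64,2],[64,5],[66,2],[66,5],[74,5],[76,4]]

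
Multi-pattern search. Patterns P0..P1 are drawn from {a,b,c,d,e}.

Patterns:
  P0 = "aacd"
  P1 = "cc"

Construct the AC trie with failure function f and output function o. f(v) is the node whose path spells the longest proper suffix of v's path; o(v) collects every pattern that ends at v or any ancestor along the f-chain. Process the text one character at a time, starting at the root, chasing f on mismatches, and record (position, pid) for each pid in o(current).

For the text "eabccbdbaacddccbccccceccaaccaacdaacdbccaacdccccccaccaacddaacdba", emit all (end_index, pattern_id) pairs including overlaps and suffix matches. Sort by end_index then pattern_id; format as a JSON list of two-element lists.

Build automaton:
Trie (insert patterns):
  0='ε' goto a→1 c→5
  1='a' goto a→2
  2='aa' goto c→3
  3='aac' goto d→4
  4='aacd' goto ·  ←P0
  5='c' goto c→6
  6='cc' goto ·  ←P1

Failure links (BFS by depth):
  fail(1) 'a': from fail(0)=0 chase 'a': 0 ⇒ 0;  out=∅∪out(0)=∅
  fail(5) 'c': from fail(0)=0 chase 'c': 0 ⇒ 0;  out=∅∪out(0)=∅
  fail(2) 'aa': from fail(1)=0 chase 'a': 0 ⇒ 1;  out=∅∪out(1)=∅
  fail(6) 'cc': from fail(5)=0 chase 'c': 0 ⇒ 5;  out={1}∪out(5)={1}
  fail(3) 'aac': from fail(2)=1 chase 'c': 1→0 ⇒ 5;  out=∅∪out(5)=∅
  fail(4) 'aacd': from fail(3)=5 chase 'd': 5→0 ⇒ 0;  out={0}∪out(0)={0}

Scan:
[0] read 'e'  n0⇒n0
[1] read 'a'  n0⇒n1
[2] read 'b'  n1⇒n0 (fail-walked)
[3] read 'c'  n0⇒n5
[4] read 'c'  n5⇒n6  ** P1@[3:4]
[5] read 'b'  n6⇒n0 (fail-walked)
[6] read 'd'  n0⇒n0
[7] read 'b'  n0⇒n0
[8] read 'a'  n0⇒n1
[9] read 'a'  n1⇒n2
[10] read 'c'  n2⇒n3
[11] read 'd'  n3⇒n4  ** P0@[8:11]
[12] read 'd'  n4⇒n0 (fail-walked)
[13] read 'c'  n0⇒n5
[14] read 'c'  n5⇒n6  ** P1@[13:14]
[15] read 'b'  n6⇒n0 (fail-walked)
[16] read 'c'  n0⇒n5
[17] read 'c'  n5⇒n6  ** P1@[16:17]
[18] read 'c'  n6⇒n6 (fail-walked)  ** P1@[17:18]
[19] read 'c'  n6⇒n6 (fail-walked)  ** P1@[18:19]
[20] read 'c'  n6⇒n6 (fail-walked)  ** P1@[19:20]
[21] read 'e'  n6⇒n0 (fail-walked)
[22] read 'c'  n0⇒n5
[23] read 'c'  n5⇒n6  ** P1@[22:23]
[24] read 'a'  n6⇒n1 (fail-walked)
[25] read 'a'  n1⇒n2
[26] read 'c'  n2⇒n3
[27] read 'c'  n3⇒n6 (fail-walked)  ** P1@[26:27]
[28] read 'a'  n6⇒n1 (fail-walked)
[29] read 'a'  n1⇒n2
[30] read 'c'  n2⇒n3
[31] read 'd'  n3⇒n4  ** P0@[28:31]
[32] read 'a'  n4⇒n1 (fail-walked)
[33] read 'a'  n1⇒n2
[34] read 'c'  n2⇒n3
[35] read 'd'  n3⇒n4  ** P0@[32:35]
[36] read 'b'  n4⇒n0 (fail-walked)
[37] read 'c'  n0⇒n5
[38] read 'c'  n5⇒n6  ** P1@[37:38]
[39] read 'a'  n6⇒n1 (fail-walked)
[40] read 'a'  n1⇒n2
[41] read 'c'  n2⇒n3
[42] read 'd'  n3⇒n4  ** P0@[39:42]
[43] read 'c'  n4⇒n5 (fail-walked)
[44] read 'c'  n5⇒n6  ** P1@[43:44]
[45] read 'c'  n6⇒n6 (fail-walked)  ** P1@[44:45]
[46] read 'c'  n6⇒n6 (fail-walked)  ** P1@[45:46]
[47] read 'c'  n6⇒n6 (fail-walked)  ** P1@[46:47]
[48] read 'c'  n6⇒n6 (fail-walked)  ** P1@[47:48]
[49] read 'a'  n6⇒n1 (fail-walked)
[50] read 'c'  n1⇒n5 (fail-walked)
[51] read 'c'  n5⇒n6  ** P1@[50:51]
[52] read 'a'  n6⇒n1 (fail-walked)
[53] read 'a'  n1⇒n2
[54] read 'c'  n2⇒n3
[55] read 'd'  n3⇒n4  ** P0@[52:55]
[56] read 'd'  n4⇒n0 (fail-walked)
[57] read 'a'  n0⇒n1
[58] read 'a'  n1⇒n2
[59] read 'c'  n2⇒n3
[60] read 'd'  n3⇒n4  ** P0@[57:60]
[61] read 'b'  n4⇒n0 (fail-walked)
[62] read 'a'  n0⇒n1

Result: [[4,1],[11,0],[14,1],[17,1],[18,1],[19,1],[20,1],[23,1],[27,1],[31,0],[35,0],[38,1],[42,0],[44,1],[45,1],[46,1],[47,1],[48,1],[51,1],[55,0],[60,0]]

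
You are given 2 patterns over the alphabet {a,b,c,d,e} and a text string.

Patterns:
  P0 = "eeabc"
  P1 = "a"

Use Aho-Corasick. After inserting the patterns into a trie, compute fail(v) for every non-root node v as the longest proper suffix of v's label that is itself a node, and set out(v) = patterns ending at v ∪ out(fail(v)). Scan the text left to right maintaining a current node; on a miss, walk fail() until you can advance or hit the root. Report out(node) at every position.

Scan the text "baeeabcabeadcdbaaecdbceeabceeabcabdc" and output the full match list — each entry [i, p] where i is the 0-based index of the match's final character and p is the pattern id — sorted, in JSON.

Build:
Trie nodes:
  n0 'ε': a→6 e→1
  n1 'e': e→2
  n2 'ee': a→3
  n3 'eea': b→4
  n4 'eeab': c→5
  n5 'eeabc': ·  [P0 ends]
  n6 'a': ·  [P1 ends]

BFS fail/out derivation:
  fail(1) 'e': from fail(0)=0 chase 'e': 0 ⇒ 0;  out=∅∪out(0)=∅
  fail(6) 'a': from fail(0)=0 chase 'a': 0 ⇒ 0;  out={1}∪out(0)={1}
  fail(2) 'ee': from fail(1)=0 chase 'e': 0 ⇒ 1;  out=∅∪out(1)=∅
  fail(3) 'eea': from fail(2)=1 chase 'a': 1→0 ⇒ 6;  out=∅∪out(6)={1}
  fail(4) 'eeab': from fail(3)=6 chase 'b': 6→0 ⇒ 0;  out=∅∪out(0)=∅
  fail(5) 'eeabc': from fail(4)=0 chase 'c': 0 ⇒ 0;  out={0}∪out(0)={0}

Run:
i=0 'b': node 0→0
i=1 'a': node 0→6  emit P1@[1:1]
i=2 'e': node 6→1 (via fail)
i=3 'e': node 1→2
i=4 'a': node 2→3  emit P1@[4:4]
i=5 'b': node 3→4
i=6 'c': node 4→5  emit P0@[2:6]
i=7 'a': node 5→6 (via fail)  emit P1@[7:7]
i=8 'b': node 6→0 (via fail)
i=9 'e': node 0→1
i=10 'a': node 1→6 (via fail)  emit P1@[10:10]
i=11 'd': node 6→0 (via fail)
i=12 'c': node 0→0
i=13 'd': node 0→0
i=14 'b': node 0→0
i=15 'a': node 0→6  emit P1@[15:15]
i=16 'a': node 6→6 (via fail)  emit P1@[16:16]
i=17 'e': node 6→1 (via fail)
i=18 'c': node 1→0 (via fail)
i=19 'd': node 0→0
i=20 'b': node 0→0
i=21 'c': node 0→0
i=22 'e': node 0→1
i=23 'e': node 1→2
i=24 'a': node 2→3  emit P1@[24:24]
i=25 'b': node 3→4
i=26 'c': node 4→5  emit P0@[22:26]
i=27 'e': node 5→1 (via fail)
i=28 'e': node 1→2
i=29 'a': node 2→3  emit P1@[29:29]
i=30 'b': node 3→4
i=31 'c': node 4→5  emit P0@[27:31]
i=32 'a': node 5→6 (via fail)  emit P1@[32:32]
i=33 'b': node 6→0 (via fail)
i=34 'd': node 0→0
i=35 'c': node 0→0

Matches: [[1,1],[4,1],[6,0],[7,1],[10,1],[15,1],[16,1],[24,1],[26,0],[29,1],[31,0],[32,1]]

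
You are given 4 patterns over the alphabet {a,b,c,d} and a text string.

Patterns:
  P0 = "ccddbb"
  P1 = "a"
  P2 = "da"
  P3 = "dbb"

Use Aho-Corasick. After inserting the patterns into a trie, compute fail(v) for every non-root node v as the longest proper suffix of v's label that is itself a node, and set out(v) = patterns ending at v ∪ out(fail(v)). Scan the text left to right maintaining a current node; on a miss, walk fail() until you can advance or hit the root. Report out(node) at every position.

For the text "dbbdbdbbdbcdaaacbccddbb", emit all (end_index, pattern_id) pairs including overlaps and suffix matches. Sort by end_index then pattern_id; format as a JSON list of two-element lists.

Build automaton:
Trie (insert patterns):
  0='ε' goto a→7 c→1 d→8
  1='c' goto c→2
  2='cc' goto d→3
  3='ccd' goto d→4
  4='ccdd' goto b→5
  5='ccddb' goto b→6
  6='ccddbb' goto ·  ←P0
  7='a' goto ·  ←P1
  8='d' goto a→9 b→10
  9='da' goto ·  ←P2
  10='db' goto b→11
  11='dbb' goto ·  ←P3

Failure links (BFS by depth):
  n1('c'): parent n0 fail=0; on 'c' 0 → fail=0;  out ∅∪∅=∅
  n7('a'): parent n0 fail=0; on 'a' 0 → fail=0;  out {1}∪∅={1}
  n8('d'): parent n0 fail=0; on 'd' 0 → fail=0;  out ∅∪∅=∅
  n2('cc'): parent n1 fail=0; on 'c' 0 → fail=1;  out ∅∪∅=∅
  n9('da'): parent n8 fail=0; on 'a' 0 → fail=7;  out {2}∪{1}={1,2}
  n10('db'): parent n8 fail=0; on 'b' 0 → fail=0;  out ∅∪∅=∅
  n3('ccd'): parent n2 fail=1; on 'd' 1→0 → fail=8;  out ∅∪∅=∅
  n11('dbb'): parent n10 fail=0; on 'b' 0 → fail=0;  out {3}∪∅={3}
  n4('ccdd'): parent n3 fail=8; on 'd' 8→0 → fail=8;  out ∅∪∅=∅
  n5('ccddb'): parent n4 fail=8; on 'b' 8 → fail=10;  out ∅∪∅=∅
  n6('ccddbb'): parent n5 fail=10; on 'b' 10 → fail=11;  out {0}∪{3}={0,3}

Scan:
pos 0 'd': at 8
pos 1 'b': at 10
pos 2 'b': at 11  → match P3@[0:2]
pos 3 'd': at 8 ·f
pos 4 'b': at 10
pos 5 'd': at 8 ·f
pos 6 'b': at 10
pos 7 'b': at 11  → match P3@[5:7]
pos 8 'd': at 8 ·f
pos 9 'b': at 10
pos 10 'c': at 1 ·f
pos 11 'd': at 8 ·f
pos 12 'a': at 9  → match P1@[12:12],P2@[11:12]
pos 13 'a': at 7 ·f  → match P1@[13:13]
pos 14 'a': at 7 ·f  → match P1@[14:14]
pos 15 'c': at 1 ·f
pos 16 'b': at 0 ·f
pos 17 'c': at 1
pos 18 'c': at 2
pos 19 'd': at 3
pos 20 'd': at 4
pos 21 'b': at 5
pos 22 'b': at 6  → match P0@[17:22],P3@[20:22]

Result: [[2,3],[7,3],[12,1],[12,2],[13,1],[14,1],[22,0],[22,3]]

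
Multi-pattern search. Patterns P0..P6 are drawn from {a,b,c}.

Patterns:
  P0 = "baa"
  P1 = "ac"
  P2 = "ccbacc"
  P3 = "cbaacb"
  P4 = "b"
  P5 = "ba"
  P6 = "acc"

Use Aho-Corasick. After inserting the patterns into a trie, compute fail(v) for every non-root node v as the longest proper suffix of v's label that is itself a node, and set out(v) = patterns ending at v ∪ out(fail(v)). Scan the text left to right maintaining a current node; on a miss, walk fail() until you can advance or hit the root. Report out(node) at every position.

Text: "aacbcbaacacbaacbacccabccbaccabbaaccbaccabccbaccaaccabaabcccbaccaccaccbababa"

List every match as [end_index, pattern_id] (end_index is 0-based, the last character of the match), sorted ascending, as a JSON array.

Construct AC machine:
Trie (insert patterns):
  0='ε' goto a→4 b→1 c→6
  1='b' goto a→2  ←P4
  2='ba' goto a→3  ←P5
  3='baa' goto ·  ←P0
  4='a' goto c→5
  5='ac' goto c→17  ←P1
  6='c' goto b→12 c→7
  7='cc' goto b→8
  8='ccb' goto a→9
  9='ccba' goto c→10
  10='ccbac' goto c→11
  11='ccbacc' goto ·  ←P2
  12='cb' goto a→13
  13='cba' goto a→14
  14='cbaa' goto c→15
  15='cbaac' goto b→16
  16='cbaacb' goto ·  ←P3
  17='acc' goto ·  ←P6

Failure links (BFS by depth):
  n1('b'): parent n0 fail=0; on 'b' 0 → fail=0;  out {4}∪∅={4}
  n4('a'): parent n0 fail=0; on 'a' 0 → fail=0;  out ∅∪∅=∅
  n6('c'): parent n0 fail=0; on 'c' 0 → fail=0;  out ∅∪∅=∅
  n2('ba'): parent n1 fail=0; on 'a' 0 → fail=4;  out {5}∪∅={5}
  n5('ac'): parent n4 fail=0; on 'c' 0 → fail=6;  out {1}∪∅={1}
  n7('cc'): parent n6 fail=0; on 'c' 0 → fail=6;  out ∅∪∅=∅
  n12('cb'): parent n6 fail=0; on 'b' 0 → fail=1;  out ∅∪{4}={4}
  n3('baa'): parent n2 fail=4; on 'a' 4→0 → fail=4;  out {0}∪∅={0}
  n8('ccb'): parent n7 fail=6; on 'b' 6 → fail=12;  out ∅∪{4}={4}
  n13('cba'): parent n12 fail=1; on 'a' 1 → fail=2;  out ∅∪{5}={5}
  n17('acc'): parent n5 fail=6; on 'c' 6 → fail=7;  out {6}∪∅={6}
  n9('ccba'): parent n8 fail=12; on 'a' 12 → fail=13;  out ∅∪{5}={5}
  n14('cbaa'): parent n13 fail=2; on 'a' 2 → fail=3;  out ∅∪{0}={0}
  n10('ccbac'): parent n9 fail=13; on 'c' 13→2→4 → fail=5;  out ∅∪{1}={1}
  n15('cbaac'): parent n14 fail=3; on 'c' 3→4 → fail=5;  out ∅∪{1}={1}
  n11('ccbacc'): parent n10 fail=5; on 'c' 5 → fail=17;  out {2}∪{6}={2,6}
  n16('cbaacb'): parent n15 fail=5; on 'b' 5→6 → fail=12;  out {3}∪{4}={3,4}

Run:
pos 0 'a': at 4
pos 1 'a': at 4 ·f
pos 2 'c': at 5  → match P1@[1:2]
pos 3 'b': at 12 ·f  → match P4@[3:3]
pos 4 'c': at 6 ·f
pos 5 'b': at 12  → match P4@[5:5]
pos 6 'a': at 13  → match P5@[5:6]
pos 7 'a': at 14  → match P0@[5:7]
pos 8 'c': at 15  → match P1@[7:8]
pos 9 'a': at 4 ·f
pos 10 'c': at 5  → match P1@[9:10]
pos 11 'b': at 12 ·f  → match P4@[11:11]
pos 12 'a': at 13  → match P5@[11:12]
pos 13 'a': at 14  → match P0@[11:13]
pos 14 'c': at 15  → match P1@[13:14]
pos 15 'b': at 16  → match P3@[10:15],P4@[15:15]
pos 16 'a': at 13 ·f  → match P5@[15:16]
pos 17 'c': at 5 ·f  → match P1@[16:17]
pos 18 'c': at 17  → match P6@[16:18]
pos 19 'c': at 7 ·f
pos 20 'a': at 4 ·f
pos 21 'b': at 1 ·f  → match P4@[21:21]
pos 22 'c': at 6 ·f
pos 23 'c': at 7
pos 24 'b': at 8  → match P4@[24:24]
pos 25 'a': at 9  → match P5@[24:25]
pos 26 'c': at 10  → match P1@[25:26]
pos 27 'c': at 11  → match P2@[22:27],P6@[25:27]
pos 28 'a': at 4 ·f
pos 29 'b': at 1 ·f  → match P4@[29:29]
pos 30 'b': at 1 ·f  → match P4@[30:30]
pos 31 'a': at 2  → match P5@[30:31]
pos 32 'a': at 3  → match P0@[30:32]
pos 33 'c': at 5 ·f  → match P1@[32:33]
pos 34 'c': at 17  → match P6@[32:34]
pos 35 'b': at 8 ·f  → match P4@[35:35]
pos 36 'a': at 9  → match P5@[35:36]
pos 37 'c': at 10  → match P1@[36:37]
pos 38 'c': at 11  → match P2@[33:38],P6@[36:38]
pos 39 'a': at 4 ·f
pos 40 'b': at 1 ·f  → match P4@[40:40]
pos 41 'c': at 6 ·f
pos 42 'c': at 7
pos 43 'b': at 8  → match P4@[43:43]
pos 44 'a': at 9  → match P5@[43:44]
pos 45 'c': at 10  → match P1@[44:45]
pos 46 'c': at 11  → match P2@[41:46],P6@[44:46]
pos 47 'a': at 4 ·f
pos 48 'a': at 4 ·f
pos 49 'c': at 5  → match P1@[48:49]
pos 50 'c': at 17  → match P6@[48:50]
pos 51 'a': at 4 ·f
pos 52 'b': at 1 ·f  → match P4@[52:52]
pos 53 'a': at 2  → match P5@[52:53]
pos 54 'a': at 3  → match P0@[52:54]
pos 55 'b': at 1 ·f  → match P4@[55:55]
pos 56 'c': at 6 ·f
pos 57 'c': at 7
pos 58 'c': at 7 ·f
pos 59 'b': at 8  → match P4@[59:59]
pos 60 'a': at 9  → match P5@[59:60]
pos 61 'c': at 10  → match P1@[60:61]
pos 62 'c': at 11  → match P2@[57:62],P6@[60:62]
pos 63 'a': at 4 ·f
pos 64 'c': at 5  → match P1@[63:64]
pos 65 'c': at 17  → match P6@[63:65]
pos 66 'a': at 4 ·f
pos 67 'c': at 5  → match P1@[66:67]
pos 68 'c': at 17  → match P6@[66:68]
pos 69 'b': at 8 ·f  → match P4@[69:69]
pos 70 'a': at 9  → match P5@[69:70]
pos 71 'b': at 1 ·f  → match P4@[71:71]
pos 72 'a': at 2  → match P5@[71:72]
pos 73 'b': at 1 ·f  → match P4@[73:73]
pos 74 'a': at 2  → match P5@[73:74]

Result: [[2,1],[3,4],[5,4],[6,5],[7,0],[8,1],[10,1],[11,4],[12,5],[13,0],[14,1],[15,3],[15,4],[16,5],[17,1],[18,6],[21,4],[24,4],[25,5],[26,1],[27,2],[27,6],[29,4],[30,4],[31,5],[32,0],[33,1],[34,6],[35,4],[36,5],[37,1],[38,2],[38,6],[40,4],[43,4],[44,5],[45,1],[46,2],[46,6],[49,1],[50,6],[52,4],[53,5],[54,0],[55,4],[59,4],[60,5],[61,1],[62,2],[62,6],[64,1],[65,6],[67,1],[68,6],[69,4],[70,5],[71,4],[72,5],[73,4],[74,5]]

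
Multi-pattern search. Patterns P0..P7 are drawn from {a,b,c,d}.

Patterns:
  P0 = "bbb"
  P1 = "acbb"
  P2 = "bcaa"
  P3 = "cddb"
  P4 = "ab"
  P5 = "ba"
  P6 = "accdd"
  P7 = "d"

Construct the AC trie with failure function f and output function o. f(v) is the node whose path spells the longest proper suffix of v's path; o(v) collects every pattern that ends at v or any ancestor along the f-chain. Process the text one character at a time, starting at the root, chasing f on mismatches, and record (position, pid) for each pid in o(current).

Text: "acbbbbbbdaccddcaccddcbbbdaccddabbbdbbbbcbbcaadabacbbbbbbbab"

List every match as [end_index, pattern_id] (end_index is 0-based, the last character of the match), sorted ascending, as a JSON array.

Build:
Trie (insert patterns):
  n0 'ε': a→4 b→1 c→11 d→20
  n1 'b': a→16 b→2 c→8
  n2 'bb': b→3
  n3 'bbb': ·  [P0 ends]
  n4 'a': b→15 c→5
  n5 'ac': b→6 c→17
  n6 'acb': b→7
  n7 'acbb': ·  [P1 ends]
  n8 'bc': a→9
  n9 'bca': a→10
  n10 'bcaa': ·  [P2 ends]
  n11 'c': d→12
  n12 'cd': d→13
  n13 'cdd': b→14
  n14 'cddb': ·  [P3 ends]
  n15 'ab': ·  [P4 ends]
  n16 'ba': ·  [P5 ends]
  n17 'acc': d→18
  n18 'accd': d→19
  n19 'accdd': ·  [P6 ends]
  n20 'd': ·  [P7 ends]

BFS fail/out derivation:
  fail(1) 'b': from fail(0)=0 chase 'b': 0 ⇒ 0;  out=∅∪out(0)=∅
  fail(4) 'a': from fail(0)=0 chase 'a': 0 ⇒ 0;  out=∅∪out(0)=∅
  fail(11) 'c': from fail(0)=0 chase 'c': 0 ⇒ 0;  out=∅∪out(0)=∅
  fail(20) 'd': from fail(0)=0 chase 'd': 0 ⇒ 0;  out={7}∪out(0)={7}
  fail(2) 'bb': from fail(1)=0 chase 'b': 0 ⇒ 1;  out=∅∪out(1)=∅
  fail(5) 'ac': from fail(4)=0 chase 'c': 0 ⇒ 11;  out=∅∪out(11)=∅
  fail(8) 'bc': from fail(1)=0 chase 'c': 0 ⇒ 11;  out=∅∪out(11)=∅
  fail(12) 'cd': from fail(11)=0 chase 'd': 0 ⇒ 20;  out=∅∪out(20)={7}
  fail(15) 'ab': from fail(4)=0 chase 'b': 0 ⇒ 1;  out={4}∪out(1)={4}
  fail(16) 'ba': from fail(1)=0 chase 'a': 0 ⇒ 4;  out={5}∪out(4)={5}
  fail(3) 'bbb': from fail(2)=1 chase 'b': 1 ⇒ 2;  out={0}∪out(2)={0}
  fail(6) 'acb': from fail(5)=11 chase 'b': 11→0 ⇒ 1;  out=∅∪out(1)=∅
  fail(9) 'bca': from fail(8)=11 chase 'a': 11→0 ⇒ 4;  out=∅∪out(4)=∅
  fail(13) 'cdd': from fail(12)=20 chase 'd': 20→0 ⇒ 20;  out=∅∪out(20)={7}
  fail(17) 'acc': from fail(5)=11 chase 'c': 11→0 ⇒ 11;  out=∅∪out(11)=∅
  fail(7) 'acbb': from fail(6)=1 chase 'b': 1 ⇒ 2;  out={1}∪out(2)={1}
  fail(10) 'bcaa': from fail(9)=4 chase 'a': 4→0 ⇒ 4;  out={2}∪out(4)={2}
  fail(14) 'cddb': from fail(13)=20 chase 'b': 20→0 ⇒ 1;  out={3}∪out(1)={3}
  fail(18) 'accd': from fail(17)=11 chase 'd': 11 ⇒ 12;  out=∅∪out(12)={7}
  fail(19) 'accdd': from fail(18)=12 chase 'd': 12 ⇒ 13;  out={6}∪out(13)={6,7}

Scan:
[0] read 'a'  n0⇒n4
[1] read 'c'  n4⇒n5
[2] read 'b'  n5⇒n6
[3] read 'b'  n6⇒n7  ** P1@[0:3]
[4] read 'b'  n7⇒n3 ·f  ** P0@[2:4]
[5] read 'b'  n3⇒n3 ·f  ** P0@[3:5]
[6] read 'b'  n3⇒n3 ·f  ** P0@[4:6]
[7] read 'b'  n3⇒n3 ·f  ** P0@[5:7]
[8] read 'd'  n3⇒n20 ·f  ** P7@[8:8]
[9] read 'a'  n20⇒n4 ·f
[10] read 'c'  n4⇒n5
[11] read 'c'  n5⇒n17
[12] read 'd'  n17⇒n18  ** P7@[12:12]
[13] read 'd'  n18⇒n19  ** P6@[9:13],P7@[13:13]
[14] read 'c'  n19⇒n11 ·f
[15] read 'a'  n11⇒n4 ·f
[16] read 'c'  n4⇒n5
[17] read 'c'  n5⇒n17
[18] read 'd'  n17⇒n18  ** P7@[18:18]
[19] read 'd'  n18⇒n19  ** P6@[15:19],P7@[19:19]
[20] read 'c'  n19⇒n11 ·f
[21] read 'b'  n11⇒n1 ·f
[22] read 'b'  n1⇒n2
[23] read 'b'  n2⇒n3  ** P0@[21:23]
[24] read 'd'  n3⇒n20 ·f  ** P7@[24:24]
[25] read 'a'  n20⇒n4 ·f
[26] read 'c'  n4⇒n5
[27] read 'c'  n5⇒n17
[28] read 'd'  n17⇒n18  ** P7@[28:28]
[29] read 'd'  n18⇒n19  ** P6@[25:29],P7@[29:29]
[30] read 'a'  n19⇒n4 ·f
[31] read 'b'  n4⇒n15  ** P4@[30:31]
[32] read 'b'  n15⇒n2 ·f
[33] read 'b'  n2⇒n3  ** P0@[31:33]
[34] read 'd'  n3⇒n20 ·f  ** P7@[34:34]
[35] read 'b'  n20⇒n1 ·f
[36] read 'b'  n1⇒n2
[37] read 'b'  n2⇒n3  ** P0@[35:37]
[38] read 'b'  n3⇒n3 ·f  ** P0@[36:38]
[39] read 'c'  n3⇒n8 ·f
[40] read 'b'  n8⇒n1 ·f
[41] read 'b'  n1⇒n2
[42] read 'c'  n2⇒n8 ·f
[43] read 'a'  n8⇒n9
[44] read 'a'  n9⇒n10  ** P2@[41:44]
[45] read 'd'  n10⇒n20 ·f  ** P7@[45:45]
[46] read 'a'  n20⇒n4 ·f
[47] read 'b'  n4⇒n15  ** P4@[46:47]
[48] read 'a'  n15⇒n16 ·f  ** P5@[47:48]
[49] read 'c'  n16⇒n5 ·f
[50] read 'b'  n5⇒n6
[51] read 'b'  n6⇒n7  ** P1@[48:51]
[52] read 'b'  n7⇒n3 ·f  ** P0@[50:52]
[53] read 'b'  n3⇒n3 ·f  ** P0@[51:53]
[54] read 'b'  n3⇒n3 ·f  ** P0@[52:54]
[55] read 'b'  n3⇒n3 ·f  ** P0@[53:55]
[56] read 'b'  n3⇒n3 ·f  ** P0@[54:56]
[57] read 'a'  n3⇒n16 ·f  ** P5@[56:57]
[58] read 'b'  n16⇒n15 ·f  ** P4@[57:58]

Matches: [[3,1],[4,0],[5,0],[6,0],[7,0],[8,7],[12,7],[13,6],[13,7],[18,7],[19,6],[19,7],[23,0],[24,7],[28,7],[29,6],[29,7],[31,4],[33,0],[34,7],[37,0],[38,0],[44,2],[45,7],[47,4],[48,5],[51,1],[52,0],[53,0],[54,0],[55,0],[56,0],[57,5],[58,4]]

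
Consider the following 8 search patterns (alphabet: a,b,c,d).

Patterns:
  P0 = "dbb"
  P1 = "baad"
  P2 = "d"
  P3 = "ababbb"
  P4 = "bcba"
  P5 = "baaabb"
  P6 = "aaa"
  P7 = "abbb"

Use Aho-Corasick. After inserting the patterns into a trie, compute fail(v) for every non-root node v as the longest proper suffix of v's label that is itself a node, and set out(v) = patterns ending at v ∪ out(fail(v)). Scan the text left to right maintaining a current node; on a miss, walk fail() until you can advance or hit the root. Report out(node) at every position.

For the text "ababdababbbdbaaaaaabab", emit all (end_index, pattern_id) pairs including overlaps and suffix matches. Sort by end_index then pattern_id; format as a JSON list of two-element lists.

Build automaton:
Trie nodes:
  n0 'ε': a→8 b→4 d→1
  n1 'd': b→2  [P2 ends]
  n2 'db': b→3
  n3 'dbb': ·  [P0 ends]
  n4 'b': a→5 c→14
  n5 'ba': a→6
  n6 'baa': a→17 d→7
  n7 'baad': ·  [P1 ends]
  n8 'a': a→20 b→9
  n9 'ab': a→10 b→22
  n10 'aba': b→11
  n11 'abab': b→12
  n12 'ababb': b→13
  n13 'ababbb': ·  [P3 ends]
  n14 'bc': b→15
  n15 'bcb': a→16
  n16 'bcba': ·  [P4 ends]
  n17 'baaa': b→18
  n18 'baaab': b→19
  n19 'baaabb': ·  [P5 ends]
  n20 'aa': a→21
  n21 'aaa': ·  [P6 ends]
  n22 'abb': b→23
  n23 'abbb': ·  [P7 ends]

BFS fail/out derivation:
  n1('d'): parent n0 fail=0; on 'd' 0 → fail=0;  out {2}∪∅={2}
  n4('b'): parent n0 fail=0; on 'b' 0 → fail=0;  out ∅∪∅=∅
  n8('a'): parent n0 fail=0; on 'a' 0 → fail=0;  out ∅∪∅=∅
  n2('db'): parent n1 fail=0; on 'b' 0 → fail=4;  out ∅∪∅=∅
  n5('ba'): parent n4 fail=0; on 'a' 0 → fail=8;  out ∅∪∅=∅
  n9('ab'): parent n8 fail=0; on 'b' 0 → fail=4;  out ∅∪∅=∅
  n14('bc'): parent n4 fail=0; on 'c' 0 → fail=0;  out ∅∪∅=∅
  n20('aa'): parent n8 fail=0; on 'a' 0 → fail=8;  out ∅∪∅=∅
  n3('dbb'): parent n2 fail=4; on 'b' 4→0 → fail=4;  out {0}∪∅={0}
  n6('baa'): parent n5 fail=8; on 'a' 8 → fail=20;  out ∅∪∅=∅
  n10('aba'): parent n9 fail=4; on 'a' 4 → fail=5;  out ∅∪∅=∅
  n15('bcb'): parent n14 fail=0; on 'b' 0 → fail=4;  out ∅∪∅=∅
  n21('aaa'): parent n20 fail=8; on 'a' 8 → fail=20;  out {6}∪∅={6}
  n22('abb'): parent n9 fail=4; on 'b' 4→0 → fail=4;  out ∅∪∅=∅
  n7('baad'): parent n6 fail=20; on 'd' 20→8→0 → fail=1;  out {1}∪{2}={1,2}
  n11('abab'): parent n10 fail=5; on 'b' 5→8 → fail=9;  out ∅∪∅=∅
  n16('bcba'): parent n15 fail=4; on 'a' 4 → fail=5;  out {4}∪∅={4}
  n17('baaa'): parent n6 fail=20; on 'a' 20 → fail=21;  out ∅∪{6}={6}
  n23('abbb'): parent n22 fail=4; on 'b' 4→0 → fail=4;  out {7}∪∅={7}
  n12('ababb'): parent n11 fail=9; on 'b' 9 → fail=22;  out ∅∪∅=∅
  n18('baaab'): parent n17 fail=21; on 'b' 21→20→8 → fail=9;  out ∅∪∅=∅
  n13('ababbb'): parent n12 fail=22; on 'b' 22 → fail=23;  out {3}∪{7}={3,7}
  n19('baaabb'): parent n18 fail=9; on 'b' 9 → fail=22;  out {5}∪∅={5}

Run:
[0] read 'a'  n0⇒n8
[1] read 'b'  n8⇒n9
[2] read 'a'  n9⇒n10
[3] read 'b'  n10⇒n11
[4] read 'd'  n11⇒n1 (via fail)  ** P2@[4:4]
[5] read 'a'  n1⇒n8 (via fail)
[6] read 'b'  n8⇒n9
[7] read 'a'  n9⇒n10
[8] read 'b'  n10⇒n11
[9] read 'b'  n11⇒n12
[10] read 'b'  n12⇒n13  ** P3@[5:10],P7@[7:10]
[11] read 'd'  n13⇒n1 (via fail)  ** P2@[11:11]
[12] read 'b'  n1⇒n2
[13] read 'a'  n2⇒n5 (via fail)
[14] read 'a'  n5⇒n6
[15] read 'a'  n6⇒n17  ** P6@[13:15]
[16] read 'a'  n17⇒n21 (via fail)  ** P6@[14:16]
[17] read 'a'  n21⇒n21 (via fail)  ** P6@[15:17]
[18] read 'a'  n21⇒n21 (via fail)  ** P6@[16:18]
[19] read 'b'  n21⇒n9 (via fail)
[20] read 'a'  n9⇒n10
[21] read 'b'  n10⇒n11

Result: [[4,2],[10,3],[10,7],[11,2],[15,6],[16,6],[17,6],[18,6]]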